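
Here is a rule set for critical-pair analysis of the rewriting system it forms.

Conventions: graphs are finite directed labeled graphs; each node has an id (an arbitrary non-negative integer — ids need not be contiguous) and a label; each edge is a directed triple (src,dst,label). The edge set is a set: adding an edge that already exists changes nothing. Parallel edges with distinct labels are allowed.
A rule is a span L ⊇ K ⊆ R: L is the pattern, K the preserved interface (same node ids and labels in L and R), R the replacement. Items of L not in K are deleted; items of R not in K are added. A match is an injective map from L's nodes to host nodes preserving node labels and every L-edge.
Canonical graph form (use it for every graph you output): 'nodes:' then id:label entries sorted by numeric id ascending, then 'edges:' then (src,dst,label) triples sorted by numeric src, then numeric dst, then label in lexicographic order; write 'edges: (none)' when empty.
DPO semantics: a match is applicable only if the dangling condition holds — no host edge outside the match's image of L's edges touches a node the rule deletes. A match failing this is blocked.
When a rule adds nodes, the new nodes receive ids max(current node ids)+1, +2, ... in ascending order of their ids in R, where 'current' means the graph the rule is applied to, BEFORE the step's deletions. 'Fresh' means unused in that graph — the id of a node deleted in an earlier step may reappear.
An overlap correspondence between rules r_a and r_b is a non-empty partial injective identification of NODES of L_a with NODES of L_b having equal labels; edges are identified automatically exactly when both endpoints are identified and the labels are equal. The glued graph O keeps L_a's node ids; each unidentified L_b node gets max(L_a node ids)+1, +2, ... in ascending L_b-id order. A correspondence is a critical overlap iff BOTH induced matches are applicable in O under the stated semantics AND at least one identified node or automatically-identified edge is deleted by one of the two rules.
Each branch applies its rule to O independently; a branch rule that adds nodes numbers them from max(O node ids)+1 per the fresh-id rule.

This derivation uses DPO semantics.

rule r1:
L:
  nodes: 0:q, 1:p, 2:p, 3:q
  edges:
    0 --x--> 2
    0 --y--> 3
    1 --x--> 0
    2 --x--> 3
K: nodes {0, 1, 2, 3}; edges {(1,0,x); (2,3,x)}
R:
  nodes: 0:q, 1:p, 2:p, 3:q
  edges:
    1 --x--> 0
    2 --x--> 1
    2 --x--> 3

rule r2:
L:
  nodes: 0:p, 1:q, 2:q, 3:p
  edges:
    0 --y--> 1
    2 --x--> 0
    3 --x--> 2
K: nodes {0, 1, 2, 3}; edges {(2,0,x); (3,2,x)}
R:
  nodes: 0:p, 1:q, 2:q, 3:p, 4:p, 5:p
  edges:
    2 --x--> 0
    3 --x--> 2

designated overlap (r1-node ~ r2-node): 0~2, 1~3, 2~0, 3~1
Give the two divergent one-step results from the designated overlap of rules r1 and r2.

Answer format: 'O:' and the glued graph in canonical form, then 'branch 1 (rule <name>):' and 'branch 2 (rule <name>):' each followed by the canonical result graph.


O:
nodes: 0:q, 1:p, 2:p, 3:q
edges: (0,2,x); (0,3,y); (1,0,x); (2,3,x); (2,3,y)
branch 1 (rule r1):
nodes: 0:q, 1:p, 2:p, 3:q
edges: (1,0,x); (2,1,x); (2,3,x); (2,3,y)
branch 2 (rule r2):
nodes: 0:q, 1:p, 2:p, 3:q, 4:p, 5:p
edges: (0,2,x); (0,3,y); (1,0,x); (2,3,x)


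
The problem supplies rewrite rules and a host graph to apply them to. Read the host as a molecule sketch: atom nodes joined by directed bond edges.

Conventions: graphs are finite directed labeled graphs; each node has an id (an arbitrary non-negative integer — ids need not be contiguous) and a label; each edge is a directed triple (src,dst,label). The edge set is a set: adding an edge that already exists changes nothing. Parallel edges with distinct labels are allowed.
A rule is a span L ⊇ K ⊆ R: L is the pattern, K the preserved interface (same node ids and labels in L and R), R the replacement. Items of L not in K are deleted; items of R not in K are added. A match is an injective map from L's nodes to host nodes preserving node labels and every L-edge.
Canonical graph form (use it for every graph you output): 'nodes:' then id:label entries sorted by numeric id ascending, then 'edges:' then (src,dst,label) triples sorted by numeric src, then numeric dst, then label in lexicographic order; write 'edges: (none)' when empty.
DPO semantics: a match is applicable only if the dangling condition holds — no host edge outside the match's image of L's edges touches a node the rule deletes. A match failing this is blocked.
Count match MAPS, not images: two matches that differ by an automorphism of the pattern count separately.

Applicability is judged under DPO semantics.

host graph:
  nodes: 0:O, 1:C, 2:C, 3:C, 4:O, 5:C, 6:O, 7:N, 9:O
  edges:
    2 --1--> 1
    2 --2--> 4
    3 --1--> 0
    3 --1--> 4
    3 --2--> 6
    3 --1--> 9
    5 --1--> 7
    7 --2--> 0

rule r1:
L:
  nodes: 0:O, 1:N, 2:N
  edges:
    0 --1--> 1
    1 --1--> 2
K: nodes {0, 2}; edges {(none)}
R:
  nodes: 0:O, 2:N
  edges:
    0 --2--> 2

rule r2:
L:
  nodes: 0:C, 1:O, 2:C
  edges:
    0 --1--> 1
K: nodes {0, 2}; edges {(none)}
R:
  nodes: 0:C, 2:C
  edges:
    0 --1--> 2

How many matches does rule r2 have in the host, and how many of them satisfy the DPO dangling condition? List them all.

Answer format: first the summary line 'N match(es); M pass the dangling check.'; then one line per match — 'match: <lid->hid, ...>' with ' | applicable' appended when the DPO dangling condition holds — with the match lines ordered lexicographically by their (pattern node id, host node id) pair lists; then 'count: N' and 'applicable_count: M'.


9 match(es); 3 pass the dangling check.
match: 0->3, 1->0, 2->1
match: 0->3, 1->0, 2->2
match: 0->3, 1->0, 2->5
match: 0->3, 1->4, 2->1
match: 0->3, 1->4, 2->2
match: 0->3, 1->4, 2->5
match: 0->3, 1->9, 2->1 | applicable
match: 0->3, 1->9, 2->2 | applicable
match: 0->3, 1->9, 2->5 | applicable
count: 9
applicable_count: 3


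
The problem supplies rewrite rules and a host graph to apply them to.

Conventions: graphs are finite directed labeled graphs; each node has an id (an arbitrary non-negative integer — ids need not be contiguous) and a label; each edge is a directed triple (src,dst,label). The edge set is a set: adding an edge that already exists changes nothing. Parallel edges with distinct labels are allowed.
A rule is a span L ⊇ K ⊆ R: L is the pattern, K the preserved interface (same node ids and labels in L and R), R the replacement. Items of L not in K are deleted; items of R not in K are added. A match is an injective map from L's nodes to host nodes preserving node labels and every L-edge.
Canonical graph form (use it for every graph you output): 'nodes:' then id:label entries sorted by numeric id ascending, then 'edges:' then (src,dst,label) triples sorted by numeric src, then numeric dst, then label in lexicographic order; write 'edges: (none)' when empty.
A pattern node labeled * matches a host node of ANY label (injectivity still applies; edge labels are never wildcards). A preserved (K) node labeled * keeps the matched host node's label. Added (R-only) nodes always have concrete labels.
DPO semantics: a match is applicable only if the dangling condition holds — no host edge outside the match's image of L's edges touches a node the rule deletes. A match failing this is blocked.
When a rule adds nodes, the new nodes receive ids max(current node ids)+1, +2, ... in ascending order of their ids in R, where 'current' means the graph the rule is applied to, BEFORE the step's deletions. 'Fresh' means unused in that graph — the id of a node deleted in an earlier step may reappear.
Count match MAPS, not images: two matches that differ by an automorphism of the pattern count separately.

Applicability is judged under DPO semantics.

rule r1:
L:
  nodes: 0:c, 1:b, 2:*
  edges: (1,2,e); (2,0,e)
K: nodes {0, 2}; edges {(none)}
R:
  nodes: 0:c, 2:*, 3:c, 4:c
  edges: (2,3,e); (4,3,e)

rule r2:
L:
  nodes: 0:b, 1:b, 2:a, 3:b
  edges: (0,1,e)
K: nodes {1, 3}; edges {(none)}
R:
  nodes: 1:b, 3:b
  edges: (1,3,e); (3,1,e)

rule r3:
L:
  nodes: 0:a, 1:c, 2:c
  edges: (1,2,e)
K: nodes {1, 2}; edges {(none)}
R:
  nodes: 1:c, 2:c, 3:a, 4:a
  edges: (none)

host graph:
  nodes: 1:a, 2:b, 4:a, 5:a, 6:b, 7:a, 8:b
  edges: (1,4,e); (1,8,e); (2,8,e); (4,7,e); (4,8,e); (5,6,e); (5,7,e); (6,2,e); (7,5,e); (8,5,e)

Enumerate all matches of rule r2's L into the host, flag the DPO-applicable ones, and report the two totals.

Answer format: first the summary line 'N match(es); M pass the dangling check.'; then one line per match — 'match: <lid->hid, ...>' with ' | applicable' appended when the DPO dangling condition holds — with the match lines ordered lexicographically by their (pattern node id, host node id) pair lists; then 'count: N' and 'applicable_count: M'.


8 match(es); 0 pass the dangling check.
match: 0->2, 1->8, 2->1, 3->6
match: 0->2, 1->8, 2->4, 3->6
match: 0->2, 1->8, 2->5, 3->6
match: 0->2, 1->8, 2->7, 3->6
match: 0->6, 1->2, 2->1, 3->8
match: 0->6, 1->2, 2->4, 3->8
match: 0->6, 1->2, 2->5, 3->8
match: 0->6, 1->2, 2->7, 3->8
count: 8
applicable_count: 0


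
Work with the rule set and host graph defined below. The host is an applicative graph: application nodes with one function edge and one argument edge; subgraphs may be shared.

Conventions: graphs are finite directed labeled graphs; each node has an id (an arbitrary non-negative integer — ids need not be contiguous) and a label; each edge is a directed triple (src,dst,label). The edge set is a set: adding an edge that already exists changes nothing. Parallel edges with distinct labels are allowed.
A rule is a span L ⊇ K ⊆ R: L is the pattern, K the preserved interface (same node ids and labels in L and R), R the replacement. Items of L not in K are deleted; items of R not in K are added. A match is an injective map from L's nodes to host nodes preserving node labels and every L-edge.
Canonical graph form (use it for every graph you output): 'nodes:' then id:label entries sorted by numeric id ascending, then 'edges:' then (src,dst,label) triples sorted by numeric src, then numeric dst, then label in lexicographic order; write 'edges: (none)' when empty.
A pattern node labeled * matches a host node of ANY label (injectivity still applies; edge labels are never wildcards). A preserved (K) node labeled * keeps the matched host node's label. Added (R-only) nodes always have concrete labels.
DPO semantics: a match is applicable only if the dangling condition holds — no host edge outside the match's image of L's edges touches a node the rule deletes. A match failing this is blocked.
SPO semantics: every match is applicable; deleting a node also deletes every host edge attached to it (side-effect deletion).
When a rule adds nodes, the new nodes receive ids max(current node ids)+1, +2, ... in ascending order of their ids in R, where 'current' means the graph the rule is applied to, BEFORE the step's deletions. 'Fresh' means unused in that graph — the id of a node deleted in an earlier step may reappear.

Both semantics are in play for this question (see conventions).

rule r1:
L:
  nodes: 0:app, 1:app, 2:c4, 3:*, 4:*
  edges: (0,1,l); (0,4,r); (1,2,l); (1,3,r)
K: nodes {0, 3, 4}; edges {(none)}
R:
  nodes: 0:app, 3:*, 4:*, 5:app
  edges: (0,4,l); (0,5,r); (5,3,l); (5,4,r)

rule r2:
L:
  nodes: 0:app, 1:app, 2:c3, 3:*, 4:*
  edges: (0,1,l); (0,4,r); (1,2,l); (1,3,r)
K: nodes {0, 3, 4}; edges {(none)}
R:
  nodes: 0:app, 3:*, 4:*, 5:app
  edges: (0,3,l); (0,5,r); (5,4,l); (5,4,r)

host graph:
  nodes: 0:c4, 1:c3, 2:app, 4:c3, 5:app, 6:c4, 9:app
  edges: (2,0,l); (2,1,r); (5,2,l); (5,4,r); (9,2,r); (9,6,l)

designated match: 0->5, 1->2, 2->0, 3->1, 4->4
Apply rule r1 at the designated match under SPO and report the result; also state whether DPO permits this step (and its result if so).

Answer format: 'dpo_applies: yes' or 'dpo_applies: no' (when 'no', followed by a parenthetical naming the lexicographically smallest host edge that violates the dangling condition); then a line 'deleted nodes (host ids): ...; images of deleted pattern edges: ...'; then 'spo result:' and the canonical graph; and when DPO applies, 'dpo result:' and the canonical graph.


dpo_applies: no
(the rule deletes node 2, which keeps host edge (9,2,r) outside the match image — the dangling condition fails, DPO blocks; SPO proceeds and side-deletes such edges)
deleted nodes (host ids): 0, 2; images of deleted pattern edges: (2,0,l); (2,1,r); (5,2,l); (5,4,r)
spo result:
nodes: 1:c3, 4:c3, 5:app, 6:c4, 9:app, 10:app
edges: (5,4,l); (5,10,r); (9,6,l); (10,1,l); (10,4,r)


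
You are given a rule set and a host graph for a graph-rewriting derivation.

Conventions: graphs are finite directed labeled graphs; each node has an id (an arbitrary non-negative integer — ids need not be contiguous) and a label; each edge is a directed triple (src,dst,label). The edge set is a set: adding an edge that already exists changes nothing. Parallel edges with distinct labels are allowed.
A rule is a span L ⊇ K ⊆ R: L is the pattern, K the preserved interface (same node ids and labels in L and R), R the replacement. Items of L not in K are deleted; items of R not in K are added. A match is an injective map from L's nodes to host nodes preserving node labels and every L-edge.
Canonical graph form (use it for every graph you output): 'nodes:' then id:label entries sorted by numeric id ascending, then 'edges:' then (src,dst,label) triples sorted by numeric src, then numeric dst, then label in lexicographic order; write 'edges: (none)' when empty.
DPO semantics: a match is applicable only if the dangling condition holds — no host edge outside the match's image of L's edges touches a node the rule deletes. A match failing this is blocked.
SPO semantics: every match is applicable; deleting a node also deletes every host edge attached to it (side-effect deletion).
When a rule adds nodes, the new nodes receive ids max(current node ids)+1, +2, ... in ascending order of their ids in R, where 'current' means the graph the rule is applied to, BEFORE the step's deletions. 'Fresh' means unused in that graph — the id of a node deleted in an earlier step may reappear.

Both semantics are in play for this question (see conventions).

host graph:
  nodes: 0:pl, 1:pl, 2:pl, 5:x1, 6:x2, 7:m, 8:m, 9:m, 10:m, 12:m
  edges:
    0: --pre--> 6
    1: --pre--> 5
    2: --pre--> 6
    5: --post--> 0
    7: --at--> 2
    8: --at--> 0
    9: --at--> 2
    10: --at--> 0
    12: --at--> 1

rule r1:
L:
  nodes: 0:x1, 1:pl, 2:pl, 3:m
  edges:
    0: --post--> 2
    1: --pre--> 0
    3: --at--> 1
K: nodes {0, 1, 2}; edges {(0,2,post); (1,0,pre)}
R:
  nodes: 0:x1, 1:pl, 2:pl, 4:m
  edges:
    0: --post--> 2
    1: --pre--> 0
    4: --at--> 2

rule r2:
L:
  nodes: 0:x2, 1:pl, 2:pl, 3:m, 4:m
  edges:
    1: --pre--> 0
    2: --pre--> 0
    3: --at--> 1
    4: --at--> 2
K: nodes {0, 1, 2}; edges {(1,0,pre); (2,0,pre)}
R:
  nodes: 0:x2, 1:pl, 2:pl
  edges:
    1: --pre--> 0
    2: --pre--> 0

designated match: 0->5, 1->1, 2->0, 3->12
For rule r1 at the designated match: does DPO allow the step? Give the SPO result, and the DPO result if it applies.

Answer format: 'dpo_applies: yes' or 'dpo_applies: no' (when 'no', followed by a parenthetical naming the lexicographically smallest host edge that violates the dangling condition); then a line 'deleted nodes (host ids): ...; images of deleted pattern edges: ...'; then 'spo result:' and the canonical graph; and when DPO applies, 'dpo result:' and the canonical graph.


dpo_applies: yes
deleted nodes (host ids): 12; images of deleted pattern edges: (12,1,at)
spo result:
nodes: 0:pl, 1:pl, 2:pl, 5:x1, 6:x2, 7:m, 8:m, 9:m, 10:m, 13:m
edges: (0,6,pre); (1,5,pre); (2,6,pre); (5,0,post); (7,2,at); (8,0,at); (9,2,at); (10,0,at); (13,0,at)
dpo result:
nodes: 0:pl, 1:pl, 2:pl, 5:x1, 6:x2, 7:m, 8:m, 9:m, 10:m, 13:m
edges: (0,6,pre); (1,5,pre); (2,6,pre); (5,0,post); (7,2,at); (8,0,at); (9,2,at); (10,0,at); (13,0,at)


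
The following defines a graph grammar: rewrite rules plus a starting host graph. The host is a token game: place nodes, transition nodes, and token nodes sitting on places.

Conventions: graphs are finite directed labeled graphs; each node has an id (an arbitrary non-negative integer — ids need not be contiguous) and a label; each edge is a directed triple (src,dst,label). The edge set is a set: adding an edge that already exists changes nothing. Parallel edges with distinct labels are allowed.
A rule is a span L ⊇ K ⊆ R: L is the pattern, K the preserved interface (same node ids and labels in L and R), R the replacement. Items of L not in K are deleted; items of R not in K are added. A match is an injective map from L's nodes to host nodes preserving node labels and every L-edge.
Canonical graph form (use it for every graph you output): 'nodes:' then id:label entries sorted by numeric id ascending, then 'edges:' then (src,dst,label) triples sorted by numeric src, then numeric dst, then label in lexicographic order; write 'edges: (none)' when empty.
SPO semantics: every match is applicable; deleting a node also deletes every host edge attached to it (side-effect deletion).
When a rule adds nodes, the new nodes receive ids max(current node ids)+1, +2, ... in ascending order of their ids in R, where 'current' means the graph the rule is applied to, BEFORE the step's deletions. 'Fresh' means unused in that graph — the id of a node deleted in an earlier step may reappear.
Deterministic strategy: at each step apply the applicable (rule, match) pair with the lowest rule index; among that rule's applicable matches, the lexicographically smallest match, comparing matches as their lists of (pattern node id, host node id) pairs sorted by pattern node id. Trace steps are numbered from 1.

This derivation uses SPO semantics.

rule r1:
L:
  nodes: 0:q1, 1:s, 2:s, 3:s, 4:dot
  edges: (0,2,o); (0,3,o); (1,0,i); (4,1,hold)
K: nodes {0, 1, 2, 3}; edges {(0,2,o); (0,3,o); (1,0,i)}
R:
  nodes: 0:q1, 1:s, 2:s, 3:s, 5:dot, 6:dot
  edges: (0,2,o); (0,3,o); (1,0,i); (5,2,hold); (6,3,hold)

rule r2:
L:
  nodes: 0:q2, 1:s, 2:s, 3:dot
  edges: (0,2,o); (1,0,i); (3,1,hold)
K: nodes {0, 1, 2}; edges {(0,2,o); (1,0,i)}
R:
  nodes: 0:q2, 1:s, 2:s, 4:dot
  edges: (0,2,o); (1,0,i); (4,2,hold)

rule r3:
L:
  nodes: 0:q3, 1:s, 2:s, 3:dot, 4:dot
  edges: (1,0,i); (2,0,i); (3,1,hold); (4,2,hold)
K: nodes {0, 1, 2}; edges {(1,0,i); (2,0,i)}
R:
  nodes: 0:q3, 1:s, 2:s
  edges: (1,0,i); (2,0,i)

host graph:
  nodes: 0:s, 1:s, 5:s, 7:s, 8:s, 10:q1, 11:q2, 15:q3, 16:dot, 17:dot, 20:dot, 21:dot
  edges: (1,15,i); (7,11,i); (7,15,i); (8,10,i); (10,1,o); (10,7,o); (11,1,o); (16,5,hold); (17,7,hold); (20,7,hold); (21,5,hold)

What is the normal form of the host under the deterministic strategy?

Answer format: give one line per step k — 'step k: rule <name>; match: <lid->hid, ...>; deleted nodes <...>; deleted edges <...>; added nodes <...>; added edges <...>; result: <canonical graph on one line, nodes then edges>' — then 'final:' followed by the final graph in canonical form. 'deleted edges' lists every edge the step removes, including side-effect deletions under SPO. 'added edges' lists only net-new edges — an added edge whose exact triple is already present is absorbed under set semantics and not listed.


step 1: rule r2; match: 0->11, 1->7, 2->1, 3->17; deleted nodes 17; deleted edges (17,7,hold); added nodes 22; added edges (22,1,hold); result: nodes: 0:s, 1:s, 5:s, 7:s, 8:s, 10:q1, 11:q2, 15:q3, 16:dot, 20:dot, 21:dot, 22:dot edges: (1,15,i); (7,11,i); (7,15,i); (8,10,i); (10,1,o); (10,7,o); (11,1,o); (16,5,hold); (20,7,hold); (21,5,hold); (22,1,hold)
step 2: rule r2; match: 0->11, 1->7, 2->1, 3->20; deleted nodes 20; deleted edges (20,7,hold); added nodes 23; added edges (23,1,hold); result: nodes: 0:s, 1:s, 5:s, 7:s, 8:s, 10:q1, 11:q2, 15:q3, 16:dot, 21:dot, 22:dot, 23:dot edges: (1,15,i); (7,11,i); (7,15,i); (8,10,i); (10,1,o); (10,7,o); (11,1,o); (16,5,hold); (21,5,hold); (22,1,hold); (23,1,hold)
final:
nodes: 0:s, 1:s, 5:s, 7:s, 8:s, 10:q1, 11:q2, 15:q3, 16:dot, 21:dot, 22:dot, 23:dot
edges: (1,15,i); (7,11,i); (7,15,i); (8,10,i); (10,1,o); (10,7,o); (11,1,o); (16,5,hold); (21,5,hold); (22,1,hold); (23,1,hold)


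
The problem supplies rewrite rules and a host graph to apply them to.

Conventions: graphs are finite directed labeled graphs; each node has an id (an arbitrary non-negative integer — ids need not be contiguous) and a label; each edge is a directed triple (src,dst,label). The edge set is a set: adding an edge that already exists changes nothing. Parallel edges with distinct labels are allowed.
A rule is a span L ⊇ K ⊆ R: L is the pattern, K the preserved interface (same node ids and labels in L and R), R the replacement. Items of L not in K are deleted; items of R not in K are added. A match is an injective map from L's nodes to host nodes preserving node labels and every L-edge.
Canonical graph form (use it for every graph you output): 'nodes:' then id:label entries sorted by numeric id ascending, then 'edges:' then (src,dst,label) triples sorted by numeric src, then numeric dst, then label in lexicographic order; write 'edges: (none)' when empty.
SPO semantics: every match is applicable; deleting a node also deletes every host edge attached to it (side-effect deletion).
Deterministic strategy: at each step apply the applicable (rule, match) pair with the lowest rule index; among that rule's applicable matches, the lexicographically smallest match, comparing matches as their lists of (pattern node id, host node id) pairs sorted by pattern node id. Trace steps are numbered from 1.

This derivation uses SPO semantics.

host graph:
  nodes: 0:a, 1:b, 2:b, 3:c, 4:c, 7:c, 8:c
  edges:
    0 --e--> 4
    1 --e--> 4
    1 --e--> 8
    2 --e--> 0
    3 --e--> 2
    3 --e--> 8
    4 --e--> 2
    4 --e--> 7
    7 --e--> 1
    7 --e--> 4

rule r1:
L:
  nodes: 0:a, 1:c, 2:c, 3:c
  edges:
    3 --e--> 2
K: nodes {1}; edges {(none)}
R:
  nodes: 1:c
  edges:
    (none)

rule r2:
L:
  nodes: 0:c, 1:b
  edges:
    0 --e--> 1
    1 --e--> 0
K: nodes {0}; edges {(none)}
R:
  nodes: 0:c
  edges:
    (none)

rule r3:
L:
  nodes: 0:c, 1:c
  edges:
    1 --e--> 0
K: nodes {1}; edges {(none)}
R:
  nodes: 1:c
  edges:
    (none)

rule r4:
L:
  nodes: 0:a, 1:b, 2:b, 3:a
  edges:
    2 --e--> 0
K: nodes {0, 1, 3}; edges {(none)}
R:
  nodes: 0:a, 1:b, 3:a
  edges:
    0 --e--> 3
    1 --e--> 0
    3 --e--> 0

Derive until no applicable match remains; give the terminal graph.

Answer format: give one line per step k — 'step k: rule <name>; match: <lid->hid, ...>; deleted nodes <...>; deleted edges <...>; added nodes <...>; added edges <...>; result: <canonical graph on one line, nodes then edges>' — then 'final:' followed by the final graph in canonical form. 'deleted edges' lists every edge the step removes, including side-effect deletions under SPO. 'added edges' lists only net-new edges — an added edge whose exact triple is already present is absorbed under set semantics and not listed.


step 1: rule r1; match: 0->0, 1->3, 2->4, 3->7; deleted nodes 0, 4, 7; deleted edges (0,4,e); (1,4,e); (2,0,e); (4,2,e); (4,7,e); (7,1,e); (7,4,e); added nodes (none); added edges (none); result: nodes: 1:b, 2:b, 3:c, 8:c edges: (1,8,e); (3,2,e); (3,8,e)
step 2: rule r3; match: 0->8, 1->3; deleted nodes 8; deleted edges (1,8,e); (3,8,e); added nodes (none); added edges (none); result: nodes: 1:b, 2:b, 3:c edges: (3,2,e)
final:
nodes: 1:b, 2:b, 3:c
edges: (3,2,e)


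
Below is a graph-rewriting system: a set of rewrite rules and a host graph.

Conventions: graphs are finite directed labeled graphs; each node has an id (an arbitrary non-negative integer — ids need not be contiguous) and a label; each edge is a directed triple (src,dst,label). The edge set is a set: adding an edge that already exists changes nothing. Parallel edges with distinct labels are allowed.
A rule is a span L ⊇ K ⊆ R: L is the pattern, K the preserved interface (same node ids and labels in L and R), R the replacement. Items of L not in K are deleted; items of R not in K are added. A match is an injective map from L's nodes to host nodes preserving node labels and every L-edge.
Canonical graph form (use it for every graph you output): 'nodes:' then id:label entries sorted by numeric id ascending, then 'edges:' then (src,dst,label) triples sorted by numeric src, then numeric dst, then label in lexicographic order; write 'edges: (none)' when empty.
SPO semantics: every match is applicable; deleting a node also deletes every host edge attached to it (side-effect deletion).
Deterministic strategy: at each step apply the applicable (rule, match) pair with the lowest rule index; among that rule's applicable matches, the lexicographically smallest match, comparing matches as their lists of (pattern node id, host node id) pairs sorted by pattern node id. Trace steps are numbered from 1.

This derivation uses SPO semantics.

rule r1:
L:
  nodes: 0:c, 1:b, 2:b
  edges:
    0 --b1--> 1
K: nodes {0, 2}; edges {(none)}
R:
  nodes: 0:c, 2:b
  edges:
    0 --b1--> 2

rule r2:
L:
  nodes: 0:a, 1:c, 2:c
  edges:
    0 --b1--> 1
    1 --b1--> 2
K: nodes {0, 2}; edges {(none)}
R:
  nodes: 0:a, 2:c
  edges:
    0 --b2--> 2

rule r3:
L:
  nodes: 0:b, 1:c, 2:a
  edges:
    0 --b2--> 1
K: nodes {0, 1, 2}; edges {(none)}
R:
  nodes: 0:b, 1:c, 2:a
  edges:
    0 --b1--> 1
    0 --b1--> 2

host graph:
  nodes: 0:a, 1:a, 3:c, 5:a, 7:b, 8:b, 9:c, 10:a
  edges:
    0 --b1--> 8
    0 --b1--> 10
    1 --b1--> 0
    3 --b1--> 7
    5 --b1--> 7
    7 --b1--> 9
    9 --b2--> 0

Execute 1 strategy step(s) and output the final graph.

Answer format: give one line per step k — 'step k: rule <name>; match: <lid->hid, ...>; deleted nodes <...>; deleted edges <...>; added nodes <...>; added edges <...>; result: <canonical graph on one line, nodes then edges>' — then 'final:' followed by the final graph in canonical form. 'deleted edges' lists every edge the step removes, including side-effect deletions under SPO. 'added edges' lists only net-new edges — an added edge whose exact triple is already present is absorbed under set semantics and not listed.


step 1: rule r1; match: 0->3, 1->7, 2->8; deleted nodes 7; deleted edges (3,7,b1); (5,7,b1); (7,9,b1); added nodes (none); added edges (3,8,b1); result: nodes: 0:a, 1:a, 3:c, 5:a, 8:b, 9:c, 10:a edges: (0,8,b1); (0,10,b1); (1,0,b1); (3,8,b1); (9,0,b2)
final:
nodes: 0:a, 1:a, 3:c, 5:a, 8:b, 9:c, 10:a
edges: (0,8,b1); (0,10,b1); (1,0,b1); (3,8,b1); (9,0,b2)


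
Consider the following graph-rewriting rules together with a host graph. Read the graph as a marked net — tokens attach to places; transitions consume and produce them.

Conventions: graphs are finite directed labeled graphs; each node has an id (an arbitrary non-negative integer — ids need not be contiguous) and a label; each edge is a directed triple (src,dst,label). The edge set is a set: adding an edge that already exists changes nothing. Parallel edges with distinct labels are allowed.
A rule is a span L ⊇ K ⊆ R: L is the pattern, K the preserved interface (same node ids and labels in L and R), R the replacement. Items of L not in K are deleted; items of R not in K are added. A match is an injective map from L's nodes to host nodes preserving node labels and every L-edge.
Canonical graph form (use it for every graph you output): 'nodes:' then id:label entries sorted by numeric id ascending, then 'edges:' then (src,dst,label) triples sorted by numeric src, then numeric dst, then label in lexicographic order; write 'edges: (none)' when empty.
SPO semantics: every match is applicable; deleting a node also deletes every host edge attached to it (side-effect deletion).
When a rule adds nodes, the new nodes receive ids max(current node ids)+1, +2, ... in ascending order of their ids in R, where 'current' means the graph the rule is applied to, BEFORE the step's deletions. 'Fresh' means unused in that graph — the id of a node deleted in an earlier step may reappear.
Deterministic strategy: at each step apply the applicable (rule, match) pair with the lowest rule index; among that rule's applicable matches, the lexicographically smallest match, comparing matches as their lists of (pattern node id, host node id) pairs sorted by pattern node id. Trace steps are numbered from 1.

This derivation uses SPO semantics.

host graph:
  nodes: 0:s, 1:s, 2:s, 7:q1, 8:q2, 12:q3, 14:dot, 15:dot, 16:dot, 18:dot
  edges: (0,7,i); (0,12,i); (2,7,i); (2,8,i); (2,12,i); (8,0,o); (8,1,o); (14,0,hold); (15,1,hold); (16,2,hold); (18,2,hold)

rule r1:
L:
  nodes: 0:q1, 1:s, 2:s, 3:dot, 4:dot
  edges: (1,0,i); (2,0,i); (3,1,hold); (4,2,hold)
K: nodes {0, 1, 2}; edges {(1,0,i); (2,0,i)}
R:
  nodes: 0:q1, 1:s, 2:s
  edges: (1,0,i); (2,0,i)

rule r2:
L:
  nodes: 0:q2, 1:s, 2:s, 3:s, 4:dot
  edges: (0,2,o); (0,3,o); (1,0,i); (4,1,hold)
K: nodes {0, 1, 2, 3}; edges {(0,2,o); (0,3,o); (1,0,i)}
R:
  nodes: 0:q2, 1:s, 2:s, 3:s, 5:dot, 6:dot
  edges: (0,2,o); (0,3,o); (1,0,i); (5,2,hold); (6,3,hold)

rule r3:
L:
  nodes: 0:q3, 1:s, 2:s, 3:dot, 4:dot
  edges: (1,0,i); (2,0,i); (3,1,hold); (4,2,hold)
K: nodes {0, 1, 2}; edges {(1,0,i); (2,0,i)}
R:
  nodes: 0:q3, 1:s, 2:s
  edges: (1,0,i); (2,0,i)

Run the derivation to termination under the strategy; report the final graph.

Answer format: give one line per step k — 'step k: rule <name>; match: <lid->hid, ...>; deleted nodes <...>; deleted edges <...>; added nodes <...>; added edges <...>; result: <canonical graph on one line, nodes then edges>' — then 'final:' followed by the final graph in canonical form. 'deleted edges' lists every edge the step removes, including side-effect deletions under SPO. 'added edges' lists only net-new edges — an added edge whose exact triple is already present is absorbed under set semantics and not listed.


step 1: rule r1; match: 0->7, 1->0, 2->2, 3->14, 4->16; deleted nodes 14, 16; deleted edges (14,0,hold); (16,2,hold); added nodes (none); added edges (none); result: nodes: 0:s, 1:s, 2:s, 7:q1, 8:q2, 12:q3, 15:dot, 18:dot edges: (0,7,i); (0,12,i); (2,7,i); (2,8,i); (2,12,i); (8,0,o); (8,1,o); (15,1,hold); (18,2,hold)
step 2: rule r2; match: 0->8, 1->2, 2->0, 3->1, 4->18; deleted nodes 18; deleted edges (18,2,hold); added nodes 19, 20; added edges (19,0,hold); (20,1,hold); result: nodes: 0:s, 1:s, 2:s, 7:q1, 8:q2, 12:q3, 15:dot, 19:dot, 20:dot edges: (0,7,i); (0,12,i); (2,7,i); (2,8,i); (2,12,i); (8,0,o); (8,1,o); (15,1,hold); (19,0,hold); (20,1,hold)
final:
nodes: 0:s, 1:s, 2:s, 7:q1, 8:q2, 12:q3, 15:dot, 19:dot, 20:dot
edges: (0,7,i); (0,12,i); (2,7,i); (2,8,i); (2,12,i); (8,0,o); (8,1,o); (15,1,hold); (19,0,hold); (20,1,hold)


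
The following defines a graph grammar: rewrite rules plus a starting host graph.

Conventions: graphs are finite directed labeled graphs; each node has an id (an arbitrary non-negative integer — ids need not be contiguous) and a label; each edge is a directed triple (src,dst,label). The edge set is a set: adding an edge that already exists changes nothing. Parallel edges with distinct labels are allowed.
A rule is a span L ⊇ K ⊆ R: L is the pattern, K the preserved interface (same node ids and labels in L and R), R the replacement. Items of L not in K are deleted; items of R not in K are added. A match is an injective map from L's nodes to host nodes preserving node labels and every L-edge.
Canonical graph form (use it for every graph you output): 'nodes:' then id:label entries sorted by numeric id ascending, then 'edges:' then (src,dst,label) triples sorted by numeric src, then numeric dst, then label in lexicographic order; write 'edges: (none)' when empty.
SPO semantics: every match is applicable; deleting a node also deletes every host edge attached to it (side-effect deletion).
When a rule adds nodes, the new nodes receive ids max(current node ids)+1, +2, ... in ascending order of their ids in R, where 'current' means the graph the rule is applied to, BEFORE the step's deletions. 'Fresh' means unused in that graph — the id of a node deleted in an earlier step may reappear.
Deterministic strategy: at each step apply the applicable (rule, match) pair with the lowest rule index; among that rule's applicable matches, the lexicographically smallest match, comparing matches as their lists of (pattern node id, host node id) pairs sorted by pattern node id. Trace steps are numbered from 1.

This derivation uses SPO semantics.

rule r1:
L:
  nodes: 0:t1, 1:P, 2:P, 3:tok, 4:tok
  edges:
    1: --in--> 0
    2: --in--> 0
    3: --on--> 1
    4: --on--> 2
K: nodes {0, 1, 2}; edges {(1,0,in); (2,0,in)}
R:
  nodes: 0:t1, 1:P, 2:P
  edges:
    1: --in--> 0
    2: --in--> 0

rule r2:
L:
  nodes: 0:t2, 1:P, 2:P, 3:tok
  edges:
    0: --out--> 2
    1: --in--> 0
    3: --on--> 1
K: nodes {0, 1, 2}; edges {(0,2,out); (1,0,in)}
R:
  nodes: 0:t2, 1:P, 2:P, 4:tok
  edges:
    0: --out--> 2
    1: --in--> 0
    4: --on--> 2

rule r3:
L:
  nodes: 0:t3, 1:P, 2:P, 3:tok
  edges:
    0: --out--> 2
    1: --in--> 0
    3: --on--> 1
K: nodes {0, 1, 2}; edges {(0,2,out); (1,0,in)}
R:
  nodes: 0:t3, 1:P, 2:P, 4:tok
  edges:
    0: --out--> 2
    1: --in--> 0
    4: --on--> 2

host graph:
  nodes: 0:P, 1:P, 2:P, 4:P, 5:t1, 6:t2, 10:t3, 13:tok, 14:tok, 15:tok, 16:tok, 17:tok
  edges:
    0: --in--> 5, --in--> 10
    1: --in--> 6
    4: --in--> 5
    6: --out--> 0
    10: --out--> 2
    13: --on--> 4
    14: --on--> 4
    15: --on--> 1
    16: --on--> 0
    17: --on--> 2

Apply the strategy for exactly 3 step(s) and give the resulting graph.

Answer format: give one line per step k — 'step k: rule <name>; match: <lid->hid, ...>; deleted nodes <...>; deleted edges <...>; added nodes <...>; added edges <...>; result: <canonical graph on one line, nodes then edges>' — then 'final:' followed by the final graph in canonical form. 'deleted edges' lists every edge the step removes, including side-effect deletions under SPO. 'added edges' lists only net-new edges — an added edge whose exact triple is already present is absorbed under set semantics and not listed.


step 1: rule r1; match: 0->5, 1->0, 2->4, 3->16, 4->13; deleted nodes 13, 16; deleted edges (13,4,on); (16,0,on); added nodes (none); added edges (none); result: nodes: 0:P, 1:P, 2:P, 4:P, 5:t1, 6:t2, 10:t3, 14:tok, 15:tok, 17:tok edges: (0,5,in); (0,10,in); (1,6,in); (4,5,in); (6,0,out); (10,2,out); (14,4,on); (15,1,on); (17,2,on)
step 2: rule r2; match: 0->6, 1->1, 2->0, 3->15; deleted nodes 15; deleted edges (15,1,on); added nodes 18; added edges (18,0,on); result: nodes: 0:P, 1:P, 2:P, 4:P, 5:t1, 6:t2, 10:t3, 14:tok, 17:tok, 18:tok edges: (0,5,in); (0,10,in); (1,6,in); (4,5,in); (6,0,out); (10,2,out); (14,4,on); (17,2,on); (18,0,on)
step 3: rule r1; match: 0->5, 1->0, 2->4, 3->18, 4->14; deleted nodes 14, 18; deleted edges (14,4,on); (18,0,on); added nodes (none); added edges (none); result: nodes: 0:P, 1:P, 2:P, 4:P, 5:t1, 6:t2, 10:t3, 17:tok edges: (0,5,in); (0,10,in); (1,6,in); (4,5,in); (6,0,out); (10,2,out); (17,2,on)
final:
nodes: 0:P, 1:P, 2:P, 4:P, 5:t1, 6:t2, 10:t3, 17:tok
edges: (0,5,in); (0,10,in); (1,6,in); (4,5,in); (6,0,out); (10,2,out); (17,2,on)


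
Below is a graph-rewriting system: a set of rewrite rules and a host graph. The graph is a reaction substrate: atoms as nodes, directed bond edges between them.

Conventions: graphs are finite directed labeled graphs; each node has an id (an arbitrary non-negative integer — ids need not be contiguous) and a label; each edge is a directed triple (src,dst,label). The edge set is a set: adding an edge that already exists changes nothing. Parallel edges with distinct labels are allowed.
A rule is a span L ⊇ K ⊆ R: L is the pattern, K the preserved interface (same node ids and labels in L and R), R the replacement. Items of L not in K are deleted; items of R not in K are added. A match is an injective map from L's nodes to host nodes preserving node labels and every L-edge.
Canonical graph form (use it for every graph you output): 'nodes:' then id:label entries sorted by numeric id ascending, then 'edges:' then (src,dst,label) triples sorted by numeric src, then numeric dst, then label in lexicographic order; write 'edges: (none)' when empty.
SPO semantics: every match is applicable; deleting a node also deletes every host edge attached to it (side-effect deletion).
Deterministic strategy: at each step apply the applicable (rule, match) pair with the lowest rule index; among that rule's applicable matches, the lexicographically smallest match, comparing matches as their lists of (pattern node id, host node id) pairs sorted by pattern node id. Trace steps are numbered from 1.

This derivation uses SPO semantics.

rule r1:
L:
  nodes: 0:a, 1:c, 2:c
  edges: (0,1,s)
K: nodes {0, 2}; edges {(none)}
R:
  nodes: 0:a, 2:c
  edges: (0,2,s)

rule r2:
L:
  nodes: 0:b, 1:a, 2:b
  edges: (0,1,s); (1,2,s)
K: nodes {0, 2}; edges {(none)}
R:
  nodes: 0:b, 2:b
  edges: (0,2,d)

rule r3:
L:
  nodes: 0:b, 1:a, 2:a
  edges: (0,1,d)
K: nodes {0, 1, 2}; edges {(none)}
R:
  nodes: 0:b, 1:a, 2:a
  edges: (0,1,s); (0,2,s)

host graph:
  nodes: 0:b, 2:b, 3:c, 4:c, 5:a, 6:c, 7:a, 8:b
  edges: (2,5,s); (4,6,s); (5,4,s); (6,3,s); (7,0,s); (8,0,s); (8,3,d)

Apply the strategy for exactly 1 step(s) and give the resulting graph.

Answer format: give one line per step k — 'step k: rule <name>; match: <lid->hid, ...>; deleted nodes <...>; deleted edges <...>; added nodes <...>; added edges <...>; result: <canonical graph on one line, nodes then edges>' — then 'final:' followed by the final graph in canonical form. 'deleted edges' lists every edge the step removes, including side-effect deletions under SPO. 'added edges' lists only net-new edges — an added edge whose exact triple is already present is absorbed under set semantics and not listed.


step 1: rule r1; match: 0->5, 1->4, 2->3; deleted nodes 4; deleted edges (4,6,s); (5,4,s); added nodes (none); added edges (5,3,s); result: nodes: 0:b, 2:b, 3:c, 5:a, 6:c, 7:a, 8:b edges: (2,5,s); (5,3,s); (6,3,s); (7,0,s); (8,0,s); (8,3,d)
final:
nodes: 0:b, 2:b, 3:c, 5:a, 6:c, 7:a, 8:b
edges: (2,5,s); (5,3,s); (6,3,s); (7,0,s); (8,0,s); (8,3,d)


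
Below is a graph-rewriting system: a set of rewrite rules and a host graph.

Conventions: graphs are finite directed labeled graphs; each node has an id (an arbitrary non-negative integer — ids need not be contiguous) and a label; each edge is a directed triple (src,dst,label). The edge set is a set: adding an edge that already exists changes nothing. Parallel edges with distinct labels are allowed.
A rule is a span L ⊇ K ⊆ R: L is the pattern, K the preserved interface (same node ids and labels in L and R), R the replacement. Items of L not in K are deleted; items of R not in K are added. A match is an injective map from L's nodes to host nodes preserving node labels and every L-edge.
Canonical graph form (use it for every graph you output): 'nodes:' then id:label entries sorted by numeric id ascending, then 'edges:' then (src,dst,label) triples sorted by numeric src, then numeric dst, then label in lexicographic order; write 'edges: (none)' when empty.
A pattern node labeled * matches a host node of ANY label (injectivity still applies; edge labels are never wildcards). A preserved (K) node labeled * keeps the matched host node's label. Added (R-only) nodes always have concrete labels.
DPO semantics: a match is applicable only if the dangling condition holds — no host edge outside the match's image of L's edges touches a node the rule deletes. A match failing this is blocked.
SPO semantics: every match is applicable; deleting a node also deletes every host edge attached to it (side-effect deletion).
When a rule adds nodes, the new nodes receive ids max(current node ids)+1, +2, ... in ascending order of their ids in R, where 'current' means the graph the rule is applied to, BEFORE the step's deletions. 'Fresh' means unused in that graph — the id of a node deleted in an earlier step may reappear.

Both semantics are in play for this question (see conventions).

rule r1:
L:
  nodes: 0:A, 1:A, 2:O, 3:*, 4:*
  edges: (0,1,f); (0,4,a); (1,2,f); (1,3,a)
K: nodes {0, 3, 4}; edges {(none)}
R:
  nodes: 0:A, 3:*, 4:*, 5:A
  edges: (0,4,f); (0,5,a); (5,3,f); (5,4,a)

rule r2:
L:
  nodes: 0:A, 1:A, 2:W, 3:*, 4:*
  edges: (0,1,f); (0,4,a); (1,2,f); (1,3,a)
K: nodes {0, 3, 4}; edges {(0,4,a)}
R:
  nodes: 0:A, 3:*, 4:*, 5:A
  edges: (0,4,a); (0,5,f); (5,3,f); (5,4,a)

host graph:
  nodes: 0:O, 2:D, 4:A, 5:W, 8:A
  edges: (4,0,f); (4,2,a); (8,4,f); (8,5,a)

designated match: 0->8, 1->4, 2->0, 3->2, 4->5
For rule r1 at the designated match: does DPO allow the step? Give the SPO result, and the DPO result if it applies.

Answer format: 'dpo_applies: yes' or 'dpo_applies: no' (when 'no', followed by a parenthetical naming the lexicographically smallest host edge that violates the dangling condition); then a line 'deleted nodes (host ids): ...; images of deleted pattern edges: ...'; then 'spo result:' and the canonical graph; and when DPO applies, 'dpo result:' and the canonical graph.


dpo_applies: yes
deleted nodes (host ids): 0, 4; images of deleted pattern edges: (4,0,f); (4,2,a); (8,4,f); (8,5,a)
spo result:
nodes: 2:D, 5:W, 8:A, 9:A
edges: (8,5,f); (8,9,a); (9,2,f); (9,5,a)
dpo result:
nodes: 2:D, 5:W, 8:A, 9:A
edges: (8,5,f); (8,9,a); (9,2,f); (9,5,a)
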